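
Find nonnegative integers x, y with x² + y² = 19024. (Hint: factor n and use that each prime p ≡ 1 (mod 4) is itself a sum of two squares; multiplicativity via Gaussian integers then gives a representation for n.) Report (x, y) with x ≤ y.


Step 1: Factor n = 19024 = 2^4 · 29 · 41.
Step 2: Check the mod-4 condition on each prime factor: 2 = 2 (special); 29 ≡ 1 (mod 4), exponent 1; 41 ≡ 1 (mod 4), exponent 1.
All primes ≡ 3 (mod 4) appear to even exponent (or don't appear), so by the two-squares theorem n IS expressible as a sum of two squares.
Step 3: Build a representation. Group n = k² · m with k = 4 and m = 29 · 41 = 1189 (a product of primes ≡ 1 (mod 4)); a representation of m scales to one of n via (k·x)² + (k·y)² = k²(x² + y²). Each prime p ≡ 1 (mod 4) is itself a sum of two squares; find a² by testing p − a² for a perfect square:
  29: 29 − 1² = 28, 29 − 2² = 25 = 5² ⇒ 29 = 2² + 5².
  41: 41 − 1² = 40, 41 − 2² = 37, 41 − 3² = 32, 41 − 4² = 25 = 5² ⇒ 41 = 4² + 5².
  Combine using the Brahmagupta–Fibonacci identity (a² + b²)(c² + d²) = (ac − bd)² + (ad + bc)² = (ac + bd)² + (ad − bc)²:
  29 · 41 = 1189: from (2² + 5²)(4² + 5²), take (2·4 − 5·5, 2·5 + 5·4) = (8 − 25, 10 + 20) = (-17, 30); dropping signs (only squares matter) gives (17, 30); check 17² + 30² = 289 + 900 = 1189 ✓.
  Scale by k = 4: (4·17, 4·30) = (68, 120).
Step 4: Order so x ≤ y and verify: 68² + 120² = 4624 + 14400 = 19024 = n. ✓

n = 19024 = 68² + 120² (one valid representation with x ≤ y).


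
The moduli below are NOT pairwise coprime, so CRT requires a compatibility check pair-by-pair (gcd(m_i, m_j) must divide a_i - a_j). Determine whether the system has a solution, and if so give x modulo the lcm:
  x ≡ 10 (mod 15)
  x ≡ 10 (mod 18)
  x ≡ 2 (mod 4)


Moduli 15, 18, 4 are not pairwise coprime, so CRT works modulo lcm(m_i) when all pairwise compatibility conditions hold.
Pairwise compatibility: gcd(m_i, m_j) must divide a_i - a_j for every pair.
Merge one congruence at a time:
  Start: x ≡ 10 (mod 15).
  Combine with x ≡ 10 (mod 18): gcd(15, 18) = 3; 10 - 10 = 0, which IS divisible by 3, so compatible.
    Write x = 10 + 15·t and substitute into x ≡ 10 (mod 18): 15·t ≡ 10 − 10 = 0 (mod 18).
    Divide the congruence (and modulus) by g = 3: 5·t ≡ 0 (mod 6).
    The inverse of 5 mod 6 is 5 (since 5·5 = 25 = 4·6 + 1), so t ≡ 5·0 = 0 ≡ 0 (mod 6).
    Then x = 10 + 15·0 = 10, valid modulo lcm(15, 18) = 90: x ≡ 10 (mod 90).
  Combine with x ≡ 2 (mod 4): gcd(90, 4) = 2; 2 - 10 = -8, which IS divisible by 2, so compatible.
    Write x = 10 + 90·t and substitute into x ≡ 2 (mod 4): 90·t ≡ 2 − 10 = -8 (mod 4).
    Divide the congruence (and modulus) by g = 2: 45·t ≡ -4 (mod 2).
    Reduce coefficients mod 2: 1·t ≡ 0 (mod 2).
    So t ≡ 0 (mod 2).
    Then x = 10 + 90·0 = 10, valid modulo lcm(90, 4) = 180: x ≡ 10 (mod 180).
Verify: 10 mod 15 = 10, 10 mod 18 = 10, 10 mod 4 = 2.

x ≡ 10 (mod 180).


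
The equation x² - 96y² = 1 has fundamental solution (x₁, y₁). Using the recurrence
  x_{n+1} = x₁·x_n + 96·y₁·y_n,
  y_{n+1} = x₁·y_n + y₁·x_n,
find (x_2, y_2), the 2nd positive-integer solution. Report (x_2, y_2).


Step 1: Find the fundamental solution (x₁, y₁) of x² - 96y² = 1.
  Expand √96 as a continued fraction. a₀ = ⌊√96⌋ = 9; iterate m_{k+1} = d_k·a_k − m_k, d_{k+1} = (96 − m_{k+1}²)/d_k, a_{k+1} = ⌊(a₀ + m_{k+1})/d_{k+1}⌋ (starting m₀ = 0, d₀ = 1), with convergents p_k = a_k·p_{k-1} + p_{k-2}, q_k = a_k·q_{k-1} + q_{k-2} (p₋₁ = 1, q₋₁ = 0):
  k = 0: a₀ = 9; p₀/q₀ = 9/1; p₀² − 96·q₀² = 81 − 96 = -15.
  k = 1: m = 9, d = 15, a = ⌊(9 + 9)/15⌋ = 1; p/q = (1·9 + 1)/(1·1 + 0) = 10/1; p² − 96·q² = 100 − 96 = 4.
  k = 2: m = 6, d = 4, a = ⌊(9 + 6)/4⌋ = 3; p/q = (3·10 + 9)/(3·1 + 1) = 39/4; p² − 96·q² = 1521 − 1536 = -15.
  k = 3: m = 6, d = 15, a = ⌊(9 + 6)/15⌋ = 1; p/q = (1·39 + 10)/(1·4 + 1) = 49/5; p² − 96·q² = 2401 − 2400 = 1.
  The first convergent with p² − 96·q² = 1 gives the fundamental solution (x₁, y₁) = (49, 5).
Step 2: Apply the recurrence (x_{n+1}, y_{n+1}) = (x₁x_n + 96y₁y_n, x₁y_n + y₁x_n) repeatedly.
  From (x_1, y_1) = (49, 5): x_2 = 49·49 + 96·5·5 = 4801; y_2 = 49·5 + 5·49 = 490.
Step 3: Verify x_2² - 96·y_2² = 23049601 - 23049600 = 1 (should be 1). ✓

(x_1, y_1) = (49, 5); (x_2, y_2) = (4801, 490).


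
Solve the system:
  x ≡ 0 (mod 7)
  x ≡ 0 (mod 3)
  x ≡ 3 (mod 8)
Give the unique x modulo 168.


Moduli 7, 3, 8 are pairwise coprime; by CRT there is a unique solution modulo M = 7 · 3 · 8 = 168.
Solve pairwise, accumulating the modulus:
  Start with x ≡ 0 (mod 7).
  Combine with x ≡ 0 (mod 3): since gcd(7, 3) = 1, we get a unique residue mod 21.
    Write x = 0 + 7·t and substitute into x ≡ 0 (mod 3): 7·t ≡ 0 − 0 = 0 (mod 3).
    Reduce coefficients mod 3: 1·t ≡ 0 (mod 3).
    So t ≡ 0 (mod 3).
    Then x = 0 + 7·0 = 0, valid modulo lcm(7, 3) = 21: x ≡ 0 (mod 21).
  Combine with x ≡ 3 (mod 8): since gcd(21, 8) = 1, we get a unique residue mod 168.
    Write x = 0 + 21·t and substitute into x ≡ 3 (mod 8): 21·t ≡ 3 − 0 = 3 (mod 8).
    Reduce coefficients mod 8: 5·t ≡ 3 (mod 8).
    The inverse of 5 mod 8 is 5 (since 5·5 = 25 = 3·8 + 1), so t ≡ 5·3 = 15 ≡ 7 (mod 8).
    Then x = 0 + 21·7 = 147, valid modulo lcm(21, 8) = 168: x ≡ 147 (mod 168).
Verify: 147 mod 7 = 0 ✓, 147 mod 3 = 0 ✓, 147 mod 8 = 3 ✓.

x ≡ 147 (mod 168).


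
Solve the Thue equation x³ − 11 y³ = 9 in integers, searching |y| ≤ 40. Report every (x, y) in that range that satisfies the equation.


The equation is x³ - 11y³ = 9. For fixed y, x³ = 11·y³ + 9, so a solution requires the RHS to be a perfect cube.
Strategy: iterate y from -40 to 40, compute RHS = 11·y³ + 9, and check whether it is a (positive or negative) perfect cube.
Check small values of y:
  y = 0: RHS = 9 is not a perfect cube.
  y = 1: RHS = 20 is not a perfect cube.
  y = -1: RHS = -2 is not a perfect cube.
  y = 2: RHS = 97 is not a perfect cube.
  y = -2: RHS = -79 is not a perfect cube.
  y = 3: RHS = 306 is not a perfect cube.
  y = -3: RHS = -288 is not a perfect cube.
Continuing the search up to |y| = 40 finds no solutions either.
No (x, y) in the scanned range satisfies the equation.

No integer solutions with |y| ≤ 40.


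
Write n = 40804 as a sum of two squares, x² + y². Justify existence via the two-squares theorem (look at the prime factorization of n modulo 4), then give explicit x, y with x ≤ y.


Step 1: Factor n = 40804 = 2^2 · 101^2.
Step 2: Check the mod-4 condition on each prime factor: 2 = 2 (special); 101 ≡ 1 (mod 4), exponent 2.
All primes ≡ 3 (mod 4) appear to even exponent (or don't appear), so by the two-squares theorem n IS expressible as a sum of two squares.
Step 3: Build a representation. Group n = k² · m with k = 2 and m = 101 · 101 = 10201 (a product of primes ≡ 1 (mod 4)); a representation of m scales to one of n via (k·x)² + (k·y)² = k²(x² + y²). Each prime p ≡ 1 (mod 4) is itself a sum of two squares; find a² by testing p − a² for a perfect square:
  101: 101 − 1² = 100 = 10² ⇒ 101 = 1² + 10².
  Combine using the Brahmagupta–Fibonacci identity (a² + b²)(c² + d²) = (ac − bd)² + (ad + bc)² = (ac + bd)² + (ad − bc)²:
  101 · 101 = 10201: from (1² + 10²)(1² + 10²), take (1·1 − 10·10, 1·10 + 10·1) = (1 − 100, 10 + 10) = (-99, 20); dropping signs (only squares matter) gives (99, 20); check 99² + 20² = 9801 + 400 = 10201 ✓.
  Scale by k = 2: (2·99, 2·20) = (198, 40).
Step 4: Order so x ≤ y and verify: 40² + 198² = 1600 + 39204 = 40804 = n. ✓

n = 40804 = 40² + 198² (one valid representation with x ≤ y).


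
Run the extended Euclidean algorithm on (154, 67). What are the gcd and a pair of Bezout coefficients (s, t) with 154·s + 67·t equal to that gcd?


Euclidean algorithm on (154, 67) — divide until remainder is 0:
  154 = 2 · 67 + 20
  67 = 3 · 20 + 7
  20 = 2 · 7 + 6
  7 = 1 · 6 + 1
  6 = 6 · 1 + 0
gcd(154, 67) = 1.
Track Bezout coefficients alongside the remainders: start with r₀ = 154 = a·1 + b·0 (s = 1, t = 0) and r₁ = 67 = a·0 + b·1 (s = 0, t = 1); each new remainder r_{k+1} = r_{k-1} − q_k·r_k inherits s_{k+1} = s_{k-1} − q_k·s_k, t_{k+1} = t_{k-1} − q_k·t_k, so r_k = a·s_k + b·t_k at every step:
  q = 2: r = 20, s = 1 − 2·0 = 1, t = 0 − 2·1 = -2  (check: 154·1 + 67·(-2) = 20)
  q = 3: r = 7, s = 0 − 3·1 = -3, t = 1 − 3·(-2) = 7  (check: 154·(-3) + 67·7 = 7)
  q = 2: r = 6, s = 1 − 2·(-3) = 7, t = -2 − 2·7 = -16  (check: 154·7 + 67·(-16) = 6)
  q = 1: r = 1, s = -3 − 1·7 = -10, t = 7 − 1·(-16) = 23  (check: 154·(-10) + 67·23 = 1)
The row with r = 1 (the gcd) gives the Bezout coefficients s = -10, t = 23.
Result: 154 · (-10) + 67 · (23) = 1.

gcd(154, 67) = 1; s = -10, t = 23 (check: 154·(-10) + 67·23 = 1).


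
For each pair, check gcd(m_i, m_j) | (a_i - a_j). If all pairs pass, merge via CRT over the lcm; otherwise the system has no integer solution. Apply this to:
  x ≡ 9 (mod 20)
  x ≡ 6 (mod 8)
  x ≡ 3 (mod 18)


Moduli 20, 8, 18 are not pairwise coprime, so CRT works modulo lcm(m_i) when all pairwise compatibility conditions hold.
Pairwise compatibility: gcd(m_i, m_j) must divide a_i - a_j for every pair.
Merge one congruence at a time:
  Start: x ≡ 9 (mod 20).
  Combine with x ≡ 6 (mod 8): gcd(20, 8) = 4, and 6 - 9 = -3 is NOT divisible by 4.
    ⇒ system is inconsistent (no integer solution).

No solution (the system is inconsistent).


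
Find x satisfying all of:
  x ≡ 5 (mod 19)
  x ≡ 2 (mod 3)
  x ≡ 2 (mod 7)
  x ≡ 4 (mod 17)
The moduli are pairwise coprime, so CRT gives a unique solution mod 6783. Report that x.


Product of moduli M = 19 · 3 · 7 · 17 = 6783.
Merge one congruence at a time:
  Start: x ≡ 5 (mod 19).
  Combine with x ≡ 2 (mod 3); new modulus lcm = 57.
    Write x = 5 + 19·t and substitute into x ≡ 2 (mod 3): 19·t ≡ 2 − 5 = -3 (mod 3).
    Reduce coefficients mod 3: 1·t ≡ 0 (mod 3).
    So t ≡ 0 (mod 3).
    Then x = 5 + 19·0 = 5, valid modulo lcm(19, 3) = 57: x ≡ 5 (mod 57).
  Combine with x ≡ 2 (mod 7); new modulus lcm = 399.
    Write x = 5 + 57·t and substitute into x ≡ 2 (mod 7): 57·t ≡ 2 − 5 = -3 (mod 7).
    Reduce coefficients mod 7: 1·t ≡ 4 (mod 7).
    So t ≡ 4 (mod 7).
    Then x = 5 + 57·4 = 233, valid modulo lcm(57, 7) = 399: x ≡ 233 (mod 399).
  Combine with x ≡ 4 (mod 17); new modulus lcm = 6783.
    Write x = 233 + 399·t and substitute into x ≡ 4 (mod 17): 399·t ≡ 4 − 233 = -229 (mod 17).
    Reduce coefficients mod 17: 8·t ≡ 9 (mod 17).
    The inverse of 8 mod 17 is 15 (since 8·15 = 120 = 7·17 + 1), so t ≡ 15·9 = 135 ≡ 16 (mod 17).
    Then x = 233 + 399·16 = 6617, valid modulo lcm(399, 17) = 6783: x ≡ 6617 (mod 6783).
Verify against each original: 6617 mod 19 = 5, 6617 mod 3 = 2, 6617 mod 7 = 2, 6617 mod 17 = 4.

x ≡ 6617 (mod 6783).


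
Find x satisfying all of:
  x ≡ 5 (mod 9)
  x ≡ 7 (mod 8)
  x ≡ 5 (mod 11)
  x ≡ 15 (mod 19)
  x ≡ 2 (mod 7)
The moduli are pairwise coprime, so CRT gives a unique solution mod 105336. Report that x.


Product of moduli M = 9 · 8 · 11 · 19 · 7 = 105336.
Merge one congruence at a time:
  Start: x ≡ 5 (mod 9).
  Combine with x ≡ 7 (mod 8); new modulus lcm = 72.
    Write x = 5 + 9·t and substitute into x ≡ 7 (mod 8): 9·t ≡ 7 − 5 = 2 (mod 8).
    Reduce coefficients mod 8: 1·t ≡ 2 (mod 8).
    So t ≡ 2 (mod 8).
    Then x = 5 + 9·2 = 23, valid modulo lcm(9, 8) = 72: x ≡ 23 (mod 72).
  Combine with x ≡ 5 (mod 11); new modulus lcm = 792.
    Write x = 23 + 72·t and substitute into x ≡ 5 (mod 11): 72·t ≡ 5 − 23 = -18 (mod 11).
    Reduce coefficients mod 11: 6·t ≡ 4 (mod 11).
    The inverse of 6 mod 11 is 2 (since 6·2 = 12 = 1·11 + 1), so t ≡ 2·4 = 8 ≡ 8 (mod 11).
    Then x = 23 + 72·8 = 599, valid modulo lcm(72, 11) = 792: x ≡ 599 (mod 792).
  Combine with x ≡ 15 (mod 19); new modulus lcm = 15048.
    Write x = 599 + 792·t and substitute into x ≡ 15 (mod 19): 792·t ≡ 15 − 599 = -584 (mod 19).
    Reduce coefficients mod 19: 13·t ≡ 5 (mod 19).
    The inverse of 13 mod 19 is 3 (since 13·3 = 39 = 2·19 + 1), so t ≡ 3·5 = 15 ≡ 15 (mod 19).
    Then x = 599 + 792·15 = 12479, valid modulo lcm(792, 19) = 15048: x ≡ 12479 (mod 15048).
  Combine with x ≡ 2 (mod 7); new modulus lcm = 105336.
    Write x = 12479 + 15048·t and substitute into x ≡ 2 (mod 7): 15048·t ≡ 2 − 12479 = -12477 (mod 7).
    Reduce coefficients mod 7: 5·t ≡ 4 (mod 7).
    The inverse of 5 mod 7 is 3 (since 5·3 = 15 = 2·7 + 1), so t ≡ 3·4 = 12 ≡ 5 (mod 7).
    Then x = 12479 + 15048·5 = 87719, valid modulo lcm(15048, 7) = 105336: x ≡ 87719 (mod 105336).
Verify against each original: 87719 mod 9 = 5, 87719 mod 8 = 7, 87719 mod 11 = 5, 87719 mod 19 = 15, 87719 mod 7 = 2.

x ≡ 87719 (mod 105336).


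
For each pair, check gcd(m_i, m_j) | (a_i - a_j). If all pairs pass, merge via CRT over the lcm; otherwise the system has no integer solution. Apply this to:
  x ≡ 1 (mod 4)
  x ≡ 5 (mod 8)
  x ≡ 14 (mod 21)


Moduli 4, 8, 21 are not pairwise coprime, so CRT works modulo lcm(m_i) when all pairwise compatibility conditions hold.
Pairwise compatibility: gcd(m_i, m_j) must divide a_i - a_j for every pair.
Merge one congruence at a time:
  Start: x ≡ 1 (mod 4).
  Combine with x ≡ 5 (mod 8): gcd(4, 8) = 4; 5 - 1 = 4, which IS divisible by 4, so compatible.
    Write x = 1 + 4·t and substitute into x ≡ 5 (mod 8): 4·t ≡ 5 − 1 = 4 (mod 8).
    Divide the congruence (and modulus) by g = 4: 1·t ≡ 1 (mod 2).
    So t ≡ 1 (mod 2).
    Then x = 1 + 4·1 = 5, valid modulo lcm(4, 8) = 8: x ≡ 5 (mod 8).
  Combine with x ≡ 14 (mod 21): gcd(8, 21) = 1; 14 - 5 = 9, which IS divisible by 1, so compatible.
    Write x = 5 + 8·t and substitute into x ≡ 14 (mod 21): 8·t ≡ 14 − 5 = 9 (mod 21).
    The inverse of 8 mod 21 is 8 (since 8·8 = 64 = 3·21 + 1), so t ≡ 8·9 = 72 ≡ 9 (mod 21).
    Then x = 5 + 8·9 = 77, valid modulo lcm(8, 21) = 168: x ≡ 77 (mod 168).
Verify: 77 mod 4 = 1, 77 mod 8 = 5, 77 mod 21 = 14.

x ≡ 77 (mod 168).


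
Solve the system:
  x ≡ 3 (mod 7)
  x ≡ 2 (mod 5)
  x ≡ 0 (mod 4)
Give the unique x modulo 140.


Moduli 7, 5, 4 are pairwise coprime; by CRT there is a unique solution modulo M = 7 · 5 · 4 = 140.
Solve pairwise, accumulating the modulus:
  Start with x ≡ 3 (mod 7).
  Combine with x ≡ 2 (mod 5): since gcd(7, 5) = 1, we get a unique residue mod 35.
    Write x = 3 + 7·t and substitute into x ≡ 2 (mod 5): 7·t ≡ 2 − 3 = -1 (mod 5).
    Reduce coefficients mod 5: 2·t ≡ 4 (mod 5).
    The inverse of 2 mod 5 is 3 (since 2·3 = 6 = 1·5 + 1), so t ≡ 3·4 = 12 ≡ 2 (mod 5).
    Then x = 3 + 7·2 = 17, valid modulo lcm(7, 5) = 35: x ≡ 17 (mod 35).
  Combine with x ≡ 0 (mod 4): since gcd(35, 4) = 1, we get a unique residue mod 140.
    Write x = 17 + 35·t and substitute into x ≡ 0 (mod 4): 35·t ≡ 0 − 17 = -17 (mod 4).
    Reduce coefficients mod 4: 3·t ≡ 3 (mod 4).
    The inverse of 3 mod 4 is 3 (since 3·3 = 9 = 2·4 + 1), so t ≡ 3·3 = 9 ≡ 1 (mod 4).
    Then x = 17 + 35·1 = 52, valid modulo lcm(35, 4) = 140: x ≡ 52 (mod 140).
Verify: 52 mod 7 = 3 ✓, 52 mod 5 = 2 ✓, 52 mod 4 = 0 ✓.

x ≡ 52 (mod 140).


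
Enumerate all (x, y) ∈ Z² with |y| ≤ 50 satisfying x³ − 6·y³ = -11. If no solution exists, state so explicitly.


The equation is x³ - 6y³ = -11. For fixed y, x³ = 6·y³ − 11, so a solution requires the RHS to be a perfect cube.
Strategy: iterate y from -50 to 50, compute RHS = 6·y³ − 11, and check whether it is a (positive or negative) perfect cube.
Check small values of y:
  y = 0: RHS = -11 is not a perfect cube.
  y = 1: RHS = -5 is not a perfect cube.
  y = -1: RHS = -17 is not a perfect cube.
  y = 2: RHS = 37 is not a perfect cube.
  y = -2: RHS = -59 is not a perfect cube.
  y = 3: RHS = 151 is not a perfect cube.
  y = -3: RHS = -173 is not a perfect cube.
Continuing the search up to |y| = 50 finds no solutions either.
No (x, y) in the scanned range satisfies the equation.

No integer solutions with |y| ≤ 50.


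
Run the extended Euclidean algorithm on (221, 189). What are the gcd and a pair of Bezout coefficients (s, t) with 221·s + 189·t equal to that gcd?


Euclidean algorithm on (221, 189) — divide until remainder is 0:
  221 = 1 · 189 + 32
  189 = 5 · 32 + 29
  32 = 1 · 29 + 3
  29 = 9 · 3 + 2
  3 = 1 · 2 + 1
  2 = 2 · 1 + 0
gcd(221, 189) = 1.
Track Bezout coefficients alongside the remainders: start with r₀ = 221 = a·1 + b·0 (s = 1, t = 0) and r₁ = 189 = a·0 + b·1 (s = 0, t = 1); each new remainder r_{k+1} = r_{k-1} − q_k·r_k inherits s_{k+1} = s_{k-1} − q_k·s_k, t_{k+1} = t_{k-1} − q_k·t_k, so r_k = a·s_k + b·t_k at every step:
  q = 1: r = 32, s = 1 − 1·0 = 1, t = 0 − 1·1 = -1  (check: 221·1 + 189·(-1) = 32)
  q = 5: r = 29, s = 0 − 5·1 = -5, t = 1 − 5·(-1) = 6  (check: 221·(-5) + 189·6 = 29)
  q = 1: r = 3, s = 1 − 1·(-5) = 6, t = -1 − 1·6 = -7  (check: 221·6 + 189·(-7) = 3)
  q = 9: r = 2, s = -5 − 9·6 = -59, t = 6 − 9·(-7) = 69  (check: 221·(-59) + 189·69 = 2)
  q = 1: r = 1, s = 6 − 1·(-59) = 65, t = -7 − 1·69 = -76  (check: 221·65 + 189·(-76) = 1)
The row with r = 1 (the gcd) gives the Bezout coefficients s = 65, t = -76.
Result: 221 · (65) + 189 · (-76) = 1.

gcd(221, 189) = 1; s = 65, t = -76 (check: 221·65 + 189·(-76) = 1).


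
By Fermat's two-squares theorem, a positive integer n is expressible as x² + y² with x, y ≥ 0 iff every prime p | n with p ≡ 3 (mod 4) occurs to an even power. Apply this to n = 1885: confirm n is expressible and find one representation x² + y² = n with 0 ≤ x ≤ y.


Step 1: Factor n = 1885 = 5 · 13 · 29.
Step 2: Check the mod-4 condition on each prime factor: 5 ≡ 1 (mod 4), exponent 1; 13 ≡ 1 (mod 4), exponent 1; 29 ≡ 1 (mod 4), exponent 1.
All primes ≡ 3 (mod 4) appear to even exponent (or don't appear), so by the two-squares theorem n IS expressible as a sum of two squares.
Step 3: Build a representation. Here n = 5 · 13 · 29 is a product of primes ≡ 1 (mod 4). Each prime p ≡ 1 (mod 4) is itself a sum of two squares; find a² by testing p − a² for a perfect square:
  5: 5 − 1² = 4 = 2² ⇒ 5 = 1² + 2².
  13: 13 − 1² = 12, 13 − 2² = 9 = 3² ⇒ 13 = 2² + 3².
  29: 29 − 1² = 28, 29 − 2² = 25 = 5² ⇒ 29 = 2² + 5².
  Combine using the Brahmagupta–Fibonacci identity (a² + b²)(c² + d²) = (ac − bd)² + (ad + bc)² = (ac + bd)² + (ad − bc)²:
  5 · 13 = 65: from (1² + 2²)(2² + 3²), take (1·2 − 2·3, 1·3 + 2·2) = (2 − 6, 3 + 4) = (-4, 7); dropping signs (only squares matter) gives (4, 7); check 4² + 7² = 16 + 49 = 65 ✓.
  65 · 29 = 1885: from (4² + 7²)(2² + 5²), take (4·2 − 7·5, 4·5 + 7·2) = (8 − 35, 20 + 14) = (-27, 34); dropping signs (only squares matter) gives (27, 34); check 27² + 34² = 729 + 1156 = 1885 ✓.
Step 4: Order so x ≤ y and verify: 27² + 34² = 729 + 1156 = 1885 = n. ✓

n = 1885 = 27² + 34² (one valid representation with x ≤ y).


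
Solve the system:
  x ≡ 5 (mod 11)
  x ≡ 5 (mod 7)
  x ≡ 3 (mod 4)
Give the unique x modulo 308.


Moduli 11, 7, 4 are pairwise coprime; by CRT there is a unique solution modulo M = 11 · 7 · 4 = 308.
Solve pairwise, accumulating the modulus:
  Start with x ≡ 5 (mod 11).
  Combine with x ≡ 5 (mod 7): since gcd(11, 7) = 1, we get a unique residue mod 77.
    Write x = 5 + 11·t and substitute into x ≡ 5 (mod 7): 11·t ≡ 5 − 5 = 0 (mod 7).
    Reduce coefficients mod 7: 4·t ≡ 0 (mod 7).
    The inverse of 4 mod 7 is 2 (since 4·2 = 8 = 1·7 + 1), so t ≡ 2·0 = 0 ≡ 0 (mod 7).
    Then x = 5 + 11·0 = 5, valid modulo lcm(11, 7) = 77: x ≡ 5 (mod 77).
  Combine with x ≡ 3 (mod 4): since gcd(77, 4) = 1, we get a unique residue mod 308.
    Write x = 5 + 77·t and substitute into x ≡ 3 (mod 4): 77·t ≡ 3 − 5 = -2 (mod 4).
    Reduce coefficients mod 4: 1·t ≡ 2 (mod 4).
    So t ≡ 2 (mod 4).
    Then x = 5 + 77·2 = 159, valid modulo lcm(77, 4) = 308: x ≡ 159 (mod 308).
Verify: 159 mod 11 = 5 ✓, 159 mod 7 = 5 ✓, 159 mod 4 = 3 ✓.

x ≡ 159 (mod 308).


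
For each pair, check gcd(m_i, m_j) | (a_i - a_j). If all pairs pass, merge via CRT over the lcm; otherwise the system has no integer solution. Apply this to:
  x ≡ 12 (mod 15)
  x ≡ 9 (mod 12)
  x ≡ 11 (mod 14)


Moduli 15, 12, 14 are not pairwise coprime, so CRT works modulo lcm(m_i) when all pairwise compatibility conditions hold.
Pairwise compatibility: gcd(m_i, m_j) must divide a_i - a_j for every pair.
Merge one congruence at a time:
  Start: x ≡ 12 (mod 15).
  Combine with x ≡ 9 (mod 12): gcd(15, 12) = 3; 9 - 12 = -3, which IS divisible by 3, so compatible.
    Write x = 12 + 15·t and substitute into x ≡ 9 (mod 12): 15·t ≡ 9 − 12 = -3 (mod 12).
    Divide the congruence (and modulus) by g = 3: 5·t ≡ -1 (mod 4).
    Reduce coefficients mod 4: 1·t ≡ 3 (mod 4).
    So t ≡ 3 (mod 4).
    Then x = 12 + 15·3 = 57, valid modulo lcm(15, 12) = 60: x ≡ 57 (mod 60).
  Combine with x ≡ 11 (mod 14): gcd(60, 14) = 2; 11 - 57 = -46, which IS divisible by 2, so compatible.
    Write x = 57 + 60·t and substitute into x ≡ 11 (mod 14): 60·t ≡ 11 − 57 = -46 (mod 14).
    Divide the congruence (and modulus) by g = 2: 30·t ≡ -23 (mod 7).
    Reduce coefficients mod 7: 2·t ≡ 5 (mod 7).
    The inverse of 2 mod 7 is 4 (since 2·4 = 8 = 1·7 + 1), so t ≡ 4·5 = 20 ≡ 6 (mod 7).
    Then x = 57 + 60·6 = 417, valid modulo lcm(60, 14) = 420: x ≡ 417 (mod 420).
Verify: 417 mod 15 = 12, 417 mod 12 = 9, 417 mod 14 = 11.

x ≡ 417 (mod 420).


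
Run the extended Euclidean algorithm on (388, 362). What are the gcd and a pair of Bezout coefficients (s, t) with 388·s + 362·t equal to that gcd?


Euclidean algorithm on (388, 362) — divide until remainder is 0:
  388 = 1 · 362 + 26
  362 = 13 · 26 + 24
  26 = 1 · 24 + 2
  24 = 12 · 2 + 0
gcd(388, 362) = 2.
Track Bezout coefficients alongside the remainders: start with r₀ = 388 = a·1 + b·0 (s = 1, t = 0) and r₁ = 362 = a·0 + b·1 (s = 0, t = 1); each new remainder r_{k+1} = r_{k-1} − q_k·r_k inherits s_{k+1} = s_{k-1} − q_k·s_k, t_{k+1} = t_{k-1} − q_k·t_k, so r_k = a·s_k + b·t_k at every step:
  q = 1: r = 26, s = 1 − 1·0 = 1, t = 0 − 1·1 = -1  (check: 388·1 + 362·(-1) = 26)
  q = 13: r = 24, s = 0 − 13·1 = -13, t = 1 − 13·(-1) = 14  (check: 388·(-13) + 362·14 = 24)
  q = 1: r = 2, s = 1 − 1·(-13) = 14, t = -1 − 1·14 = -15  (check: 388·14 + 362·(-15) = 2)
The row with r = 2 (the gcd) gives the Bezout coefficients s = 14, t = -15.
Result: 388 · (14) + 362 · (-15) = 2.

gcd(388, 362) = 2; s = 14, t = -15 (check: 388·14 + 362·(-15) = 2).


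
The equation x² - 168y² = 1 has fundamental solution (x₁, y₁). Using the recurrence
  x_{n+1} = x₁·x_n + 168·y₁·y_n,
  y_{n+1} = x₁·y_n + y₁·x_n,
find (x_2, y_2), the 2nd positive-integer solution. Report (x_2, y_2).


Step 1: Find the fundamental solution (x₁, y₁) of x² - 168y² = 1.
  Expand √168 as a continued fraction. a₀ = ⌊√168⌋ = 12; iterate m_{k+1} = d_k·a_k − m_k, d_{k+1} = (168 − m_{k+1}²)/d_k, a_{k+1} = ⌊(a₀ + m_{k+1})/d_{k+1}⌋ (starting m₀ = 0, d₀ = 1), with convergents p_k = a_k·p_{k-1} + p_{k-2}, q_k = a_k·q_{k-1} + q_{k-2} (p₋₁ = 1, q₋₁ = 0):
  k = 0: a₀ = 12; p₀/q₀ = 12/1; p₀² − 168·q₀² = 144 − 168 = -24.
  k = 1: m = 12, d = 24, a = ⌊(12 + 12)/24⌋ = 1; p/q = (1·12 + 1)/(1·1 + 0) = 13/1; p² − 168·q² = 169 − 168 = 1.
  The first convergent with p² − 168·q² = 1 gives the fundamental solution (x₁, y₁) = (13, 1).
Step 2: Apply the recurrence (x_{n+1}, y_{n+1}) = (x₁x_n + 168y₁y_n, x₁y_n + y₁x_n) repeatedly.
  From (x_1, y_1) = (13, 1): x_2 = 13·13 + 168·1·1 = 337; y_2 = 13·1 + 1·13 = 26.
Step 3: Verify x_2² - 168·y_2² = 113569 - 113568 = 1 (should be 1). ✓

(x_1, y_1) = (13, 1); (x_2, y_2) = (337, 26).


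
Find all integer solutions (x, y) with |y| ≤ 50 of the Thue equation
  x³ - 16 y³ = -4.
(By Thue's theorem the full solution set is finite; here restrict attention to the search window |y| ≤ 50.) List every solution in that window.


The equation is x³ - 16y³ = -4. For fixed y, x³ = 16·y³ − 4, so a solution requires the RHS to be a perfect cube.
Strategy: iterate y from -50 to 50, compute RHS = 16·y³ − 4, and check whether it is a (positive or negative) perfect cube.
Check small values of y:
  y = 0: RHS = -4 is not a perfect cube.
  y = 1: RHS = 12 is not a perfect cube.
  y = -1: RHS = -20 is not a perfect cube.
  y = 2: RHS = 124 is not a perfect cube.
  y = -2: RHS = -132 is not a perfect cube.
  y = 3: RHS = 428 is not a perfect cube.
  y = -3: RHS = -436 is not a perfect cube.
Continuing the search up to |y| = 50 finds no solutions either.
No (x, y) in the scanned range satisfies the equation.

No integer solutions with |y| ≤ 50.


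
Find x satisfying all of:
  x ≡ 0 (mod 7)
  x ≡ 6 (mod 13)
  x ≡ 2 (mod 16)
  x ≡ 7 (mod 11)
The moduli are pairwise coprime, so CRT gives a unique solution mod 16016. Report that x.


Product of moduli M = 7 · 13 · 16 · 11 = 16016.
Merge one congruence at a time:
  Start: x ≡ 0 (mod 7).
  Combine with x ≡ 6 (mod 13); new modulus lcm = 91.
    Write x = 0 + 7·t and substitute into x ≡ 6 (mod 13): 7·t ≡ 6 − 0 = 6 (mod 13).
    The inverse of 7 mod 13 is 2 (since 7·2 = 14 = 1·13 + 1), so t ≡ 2·6 = 12 ≡ 12 (mod 13).
    Then x = 0 + 7·12 = 84, valid modulo lcm(7, 13) = 91: x ≡ 84 (mod 91).
  Combine with x ≡ 2 (mod 16); new modulus lcm = 1456.
    Write x = 84 + 91·t and substitute into x ≡ 2 (mod 16): 91·t ≡ 2 − 84 = -82 (mod 16).
    Reduce coefficients mod 16: 11·t ≡ 14 (mod 16).
    The inverse of 11 mod 16 is 3 (since 11·3 = 33 = 2·16 + 1), so t ≡ 3·14 = 42 ≡ 10 (mod 16).
    Then x = 84 + 91·10 = 994, valid modulo lcm(91, 16) = 1456: x ≡ 994 (mod 1456).
  Combine with x ≡ 7 (mod 11); new modulus lcm = 16016.
    Write x = 994 + 1456·t and substitute into x ≡ 7 (mod 11): 1456·t ≡ 7 − 994 = -987 (mod 11).
    Reduce coefficients mod 11: 4·t ≡ 3 (mod 11).
    The inverse of 4 mod 11 is 3 (since 4·3 = 12 = 1·11 + 1), so t ≡ 3·3 = 9 ≡ 9 (mod 11).
    Then x = 994 + 1456·9 = 14098, valid modulo lcm(1456, 11) = 16016: x ≡ 14098 (mod 16016).
Verify against each original: 14098 mod 7 = 0, 14098 mod 13 = 6, 14098 mod 16 = 2, 14098 mod 11 = 7.

x ≡ 14098 (mod 16016).


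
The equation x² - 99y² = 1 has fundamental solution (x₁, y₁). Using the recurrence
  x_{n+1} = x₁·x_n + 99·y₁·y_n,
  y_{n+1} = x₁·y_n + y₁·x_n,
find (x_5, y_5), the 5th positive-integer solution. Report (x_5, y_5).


Step 1: Find the fundamental solution (x₁, y₁) of x² - 99y² = 1.
  Expand √99 as a continued fraction. a₀ = ⌊√99⌋ = 9; iterate m_{k+1} = d_k·a_k − m_k, d_{k+1} = (99 − m_{k+1}²)/d_k, a_{k+1} = ⌊(a₀ + m_{k+1})/d_{k+1}⌋ (starting m₀ = 0, d₀ = 1), with convergents p_k = a_k·p_{k-1} + p_{k-2}, q_k = a_k·q_{k-1} + q_{k-2} (p₋₁ = 1, q₋₁ = 0):
  k = 0: a₀ = 9; p₀/q₀ = 9/1; p₀² − 99·q₀² = 81 − 99 = -18.
  k = 1: m = 9, d = 18, a = ⌊(9 + 9)/18⌋ = 1; p/q = (1·9 + 1)/(1·1 + 0) = 10/1; p² − 99·q² = 100 − 99 = 1.
  The first convergent with p² − 99·q² = 1 gives the fundamental solution (x₁, y₁) = (10, 1).
Step 2: Apply the recurrence (x_{n+1}, y_{n+1}) = (x₁x_n + 99y₁y_n, x₁y_n + y₁x_n) repeatedly.
  From (x_1, y_1) = (10, 1): x_2 = 10·10 + 99·1·1 = 199; y_2 = 10·1 + 1·10 = 20.
  From (x_2, y_2) = (199, 20): x_3 = 10·199 + 99·1·20 = 3970; y_3 = 10·20 + 1·199 = 399.
  From (x_3, y_3) = (3970, 399): x_4 = 10·3970 + 99·1·399 = 79201; y_4 = 10·399 + 1·3970 = 7960.
  From (x_4, y_4) = (79201, 7960): x_5 = 10·79201 + 99·1·7960 = 1580050; y_5 = 10·7960 + 1·79201 = 158801.
Step 3: Verify x_5² - 99·y_5² = 2496558002500 - 2496558002499 = 1 (should be 1). ✓

(x_1, y_1) = (10, 1); (x_5, y_5) = (1580050, 158801).


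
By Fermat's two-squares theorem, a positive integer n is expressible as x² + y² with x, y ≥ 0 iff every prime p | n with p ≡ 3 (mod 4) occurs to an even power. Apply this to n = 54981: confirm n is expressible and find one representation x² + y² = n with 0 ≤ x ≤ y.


Step 1: Factor n = 54981 = 3^2 · 41 · 149.
Step 2: Check the mod-4 condition on each prime factor: 3 ≡ 3 (mod 4), exponent 2 (must be even); 41 ≡ 1 (mod 4), exponent 1; 149 ≡ 1 (mod 4), exponent 1.
All primes ≡ 3 (mod 4) appear to even exponent (or don't appear), so by the two-squares theorem n IS expressible as a sum of two squares.
Step 3: Build a representation. Group n = k² · m with k = 3 and m = 41 · 149 = 6109 (a product of primes ≡ 1 (mod 4)); a representation of m scales to one of n via (k·x)² + (k·y)² = k²(x² + y²). Each prime p ≡ 1 (mod 4) is itself a sum of two squares; find a² by testing p − a² for a perfect square:
  41: 41 − 1² = 40, 41 − 2² = 37, 41 − 3² = 32, 41 − 4² = 25 = 5² ⇒ 41 = 4² + 5².
  149: 149 − 1² = 148, 149 − 2² = 145, 149 − 3² = 140, 149 − 4² = 133, 149 − 5² = 124, 149 − 6² = 113, 149 − 7² = 100 = 10² ⇒ 149 = 7² + 10².
  Combine using the Brahmagupta–Fibonacci identity (a² + b²)(c² + d²) = (ac − bd)² + (ad + bc)² = (ac + bd)² + (ad − bc)²:
  41 · 149 = 6109: from (4² + 5²)(7² + 10²), take (4·7 − 5·10, 4·10 + 5·7) = (28 − 50, 40 + 35) = (-22, 75); dropping signs (only squares matter) gives (22, 75); check 22² + 75² = 484 + 5625 = 6109 ✓.
  Scale by k = 3: (3·22, 3·75) = (66, 225).
Step 4: Order so x ≤ y and verify: 66² + 225² = 4356 + 50625 = 54981 = n. ✓

n = 54981 = 66² + 225² (one valid representation with x ≤ y).


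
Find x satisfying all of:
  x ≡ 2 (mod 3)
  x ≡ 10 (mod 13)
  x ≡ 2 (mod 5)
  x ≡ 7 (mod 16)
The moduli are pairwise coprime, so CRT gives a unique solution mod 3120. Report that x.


Product of moduli M = 3 · 13 · 5 · 16 = 3120.
Merge one congruence at a time:
  Start: x ≡ 2 (mod 3).
  Combine with x ≡ 10 (mod 13); new modulus lcm = 39.
    Write x = 2 + 3·t and substitute into x ≡ 10 (mod 13): 3·t ≡ 10 − 2 = 8 (mod 13).
    The inverse of 3 mod 13 is 9 (since 3·9 = 27 = 2·13 + 1), so t ≡ 9·8 = 72 ≡ 7 (mod 13).
    Then x = 2 + 3·7 = 23, valid modulo lcm(3, 13) = 39: x ≡ 23 (mod 39).
  Combine with x ≡ 2 (mod 5); new modulus lcm = 195.
    Write x = 23 + 39·t and substitute into x ≡ 2 (mod 5): 39·t ≡ 2 − 23 = -21 (mod 5).
    Reduce coefficients mod 5: 4·t ≡ 4 (mod 5).
    The inverse of 4 mod 5 is 4 (since 4·4 = 16 = 3·5 + 1), so t ≡ 4·4 = 16 ≡ 1 (mod 5).
    Then x = 23 + 39·1 = 62, valid modulo lcm(39, 5) = 195: x ≡ 62 (mod 195).
  Combine with x ≡ 7 (mod 16); new modulus lcm = 3120.
    Write x = 62 + 195·t and substitute into x ≡ 7 (mod 16): 195·t ≡ 7 − 62 = -55 (mod 16).
    Reduce coefficients mod 16: 3·t ≡ 9 (mod 16).
    The inverse of 3 mod 16 is 11 (since 3·11 = 33 = 2·16 + 1), so t ≡ 11·9 = 99 ≡ 3 (mod 16).
    Then x = 62 + 195·3 = 647, valid modulo lcm(195, 16) = 3120: x ≡ 647 (mod 3120).
Verify against each original: 647 mod 3 = 2, 647 mod 13 = 10, 647 mod 5 = 2, 647 mod 16 = 7.

x ≡ 647 (mod 3120).


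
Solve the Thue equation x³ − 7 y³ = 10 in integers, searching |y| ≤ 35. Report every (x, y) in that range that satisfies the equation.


The equation is x³ - 7y³ = 10. For fixed y, x³ = 7·y³ + 10, so a solution requires the RHS to be a perfect cube.
Strategy: iterate y from -35 to 35, compute RHS = 7·y³ + 10, and check whether it is a (positive or negative) perfect cube.
Check small values of y:
  y = 0: RHS = 10 is not a perfect cube.
  y = 1: RHS = 17 is not a perfect cube.
  y = -1: RHS = 3 is not a perfect cube.
  y = 2: RHS = 66 is not a perfect cube.
  y = -2: RHS = -46 is not a perfect cube.
  y = 3: RHS = 199 is not a perfect cube.
  y = -3: RHS = -179 is not a perfect cube.
Continuing the search up to |y| = 35 finds no solutions either.
No (x, y) in the scanned range satisfies the equation.

No integer solutions with |y| ≤ 35.


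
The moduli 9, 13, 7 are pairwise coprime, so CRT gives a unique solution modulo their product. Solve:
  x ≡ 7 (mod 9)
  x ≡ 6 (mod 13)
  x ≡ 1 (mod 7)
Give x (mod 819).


Moduli 9, 13, 7 are pairwise coprime; by CRT there is a unique solution modulo M = 9 · 13 · 7 = 819.
Solve pairwise, accumulating the modulus:
  Start with x ≡ 7 (mod 9).
  Combine with x ≡ 6 (mod 13): since gcd(9, 13) = 1, we get a unique residue mod 117.
    Write x = 7 + 9·t and substitute into x ≡ 6 (mod 13): 9·t ≡ 6 − 7 = -1 (mod 13).
    Reduce coefficients mod 13: 9·t ≡ 12 (mod 13).
    The inverse of 9 mod 13 is 3 (since 9·3 = 27 = 2·13 + 1), so t ≡ 3·12 = 36 ≡ 10 (mod 13).
    Then x = 7 + 9·10 = 97, valid modulo lcm(9, 13) = 117: x ≡ 97 (mod 117).
  Combine with x ≡ 1 (mod 7): since gcd(117, 7) = 1, we get a unique residue mod 819.
    Write x = 97 + 117·t and substitute into x ≡ 1 (mod 7): 117·t ≡ 1 − 97 = -96 (mod 7).
    Reduce coefficients mod 7: 5·t ≡ 2 (mod 7).
    The inverse of 5 mod 7 is 3 (since 5·3 = 15 = 2·7 + 1), so t ≡ 3·2 = 6 ≡ 6 (mod 7).
    Then x = 97 + 117·6 = 799, valid modulo lcm(117, 7) = 819: x ≡ 799 (mod 819).
Verify: 799 mod 9 = 7 ✓, 799 mod 13 = 6 ✓, 799 mod 7 = 1 ✓.

x ≡ 799 (mod 819).


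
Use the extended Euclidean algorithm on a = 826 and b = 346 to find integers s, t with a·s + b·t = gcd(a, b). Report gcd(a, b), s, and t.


Euclidean algorithm on (826, 346) — divide until remainder is 0:
  826 = 2 · 346 + 134
  346 = 2 · 134 + 78
  134 = 1 · 78 + 56
  78 = 1 · 56 + 22
  56 = 2 · 22 + 12
  22 = 1 · 12 + 10
  12 = 1 · 10 + 2
  10 = 5 · 2 + 0
gcd(826, 346) = 2.
Track Bezout coefficients alongside the remainders: start with r₀ = 826 = a·1 + b·0 (s = 1, t = 0) and r₁ = 346 = a·0 + b·1 (s = 0, t = 1); each new remainder r_{k+1} = r_{k-1} − q_k·r_k inherits s_{k+1} = s_{k-1} − q_k·s_k, t_{k+1} = t_{k-1} − q_k·t_k, so r_k = a·s_k + b·t_k at every step:
  q = 2: r = 134, s = 1 − 2·0 = 1, t = 0 − 2·1 = -2  (check: 826·1 + 346·(-2) = 134)
  q = 2: r = 78, s = 0 − 2·1 = -2, t = 1 − 2·(-2) = 5  (check: 826·(-2) + 346·5 = 78)
  q = 1: r = 56, s = 1 − 1·(-2) = 3, t = -2 − 1·5 = -7  (check: 826·3 + 346·(-7) = 56)
  q = 1: r = 22, s = -2 − 1·3 = -5, t = 5 − 1·(-7) = 12  (check: 826·(-5) + 346·12 = 22)
  q = 2: r = 12, s = 3 − 2·(-5) = 13, t = -7 − 2·12 = -31  (check: 826·13 + 346·(-31) = 12)
  q = 1: r = 10, s = -5 − 1·13 = -18, t = 12 − 1·(-31) = 43  (check: 826·(-18) + 346·43 = 10)
  q = 1: r = 2, s = 13 − 1·(-18) = 31, t = -31 − 1·43 = -74  (check: 826·31 + 346·(-74) = 2)
The row with r = 2 (the gcd) gives the Bezout coefficients s = 31, t = -74.
Result: 826 · (31) + 346 · (-74) = 2.

gcd(826, 346) = 2; s = 31, t = -74 (check: 826·31 + 346·(-74) = 2).


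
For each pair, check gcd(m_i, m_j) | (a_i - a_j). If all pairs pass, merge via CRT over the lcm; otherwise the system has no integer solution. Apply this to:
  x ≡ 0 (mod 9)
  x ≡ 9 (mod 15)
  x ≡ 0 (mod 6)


Moduli 9, 15, 6 are not pairwise coprime, so CRT works modulo lcm(m_i) when all pairwise compatibility conditions hold.
Pairwise compatibility: gcd(m_i, m_j) must divide a_i - a_j for every pair.
Merge one congruence at a time:
  Start: x ≡ 0 (mod 9).
  Combine with x ≡ 9 (mod 15): gcd(9, 15) = 3; 9 - 0 = 9, which IS divisible by 3, so compatible.
    Write x = 0 + 9·t and substitute into x ≡ 9 (mod 15): 9·t ≡ 9 − 0 = 9 (mod 15).
    Divide the congruence (and modulus) by g = 3: 3·t ≡ 3 (mod 5).
    The inverse of 3 mod 5 is 2 (since 3·2 = 6 = 1·5 + 1), so t ≡ 2·3 = 6 ≡ 1 (mod 5).
    Then x = 0 + 9·1 = 9, valid modulo lcm(9, 15) = 45: x ≡ 9 (mod 45).
  Combine with x ≡ 0 (mod 6): gcd(45, 6) = 3; 0 - 9 = -9, which IS divisible by 3, so compatible.
    Write x = 9 + 45·t and substitute into x ≡ 0 (mod 6): 45·t ≡ 0 − 9 = -9 (mod 6).
    Divide the congruence (and modulus) by g = 3: 15·t ≡ -3 (mod 2).
    Reduce coefficients mod 2: 1·t ≡ 1 (mod 2).
    So t ≡ 1 (mod 2).
    Then x = 9 + 45·1 = 54, valid modulo lcm(45, 6) = 90: x ≡ 54 (mod 90).
Verify: 54 mod 9 = 0, 54 mod 15 = 9, 54 mod 6 = 0.

x ≡ 54 (mod 90).


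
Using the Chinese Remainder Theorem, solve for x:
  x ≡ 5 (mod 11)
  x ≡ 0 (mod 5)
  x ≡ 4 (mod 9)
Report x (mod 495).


Moduli 11, 5, 9 are pairwise coprime; by CRT there is a unique solution modulo M = 11 · 5 · 9 = 495.
Solve pairwise, accumulating the modulus:
  Start with x ≡ 5 (mod 11).
  Combine with x ≡ 0 (mod 5): since gcd(11, 5) = 1, we get a unique residue mod 55.
    Write x = 5 + 11·t and substitute into x ≡ 0 (mod 5): 11·t ≡ 0 − 5 = -5 (mod 5).
    Reduce coefficients mod 5: 1·t ≡ 0 (mod 5).
    So t ≡ 0 (mod 5).
    Then x = 5 + 11·0 = 5, valid modulo lcm(11, 5) = 55: x ≡ 5 (mod 55).
  Combine with x ≡ 4 (mod 9): since gcd(55, 9) = 1, we get a unique residue mod 495.
    Write x = 5 + 55·t and substitute into x ≡ 4 (mod 9): 55·t ≡ 4 − 5 = -1 (mod 9).
    Reduce coefficients mod 9: 1·t ≡ 8 (mod 9).
    So t ≡ 8 (mod 9).
    Then x = 5 + 55·8 = 445, valid modulo lcm(55, 9) = 495: x ≡ 445 (mod 495).
Verify: 445 mod 11 = 5 ✓, 445 mod 5 = 0 ✓, 445 mod 9 = 4 ✓.

x ≡ 445 (mod 495).


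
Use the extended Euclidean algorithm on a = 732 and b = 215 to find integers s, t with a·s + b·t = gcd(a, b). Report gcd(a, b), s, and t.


Euclidean algorithm on (732, 215) — divide until remainder is 0:
  732 = 3 · 215 + 87
  215 = 2 · 87 + 41
  87 = 2 · 41 + 5
  41 = 8 · 5 + 1
  5 = 5 · 1 + 0
gcd(732, 215) = 1.
Track Bezout coefficients alongside the remainders: start with r₀ = 732 = a·1 + b·0 (s = 1, t = 0) and r₁ = 215 = a·0 + b·1 (s = 0, t = 1); each new remainder r_{k+1} = r_{k-1} − q_k·r_k inherits s_{k+1} = s_{k-1} − q_k·s_k, t_{k+1} = t_{k-1} − q_k·t_k, so r_k = a·s_k + b·t_k at every step:
  q = 3: r = 87, s = 1 − 3·0 = 1, t = 0 − 3·1 = -3  (check: 732·1 + 215·(-3) = 87)
  q = 2: r = 41, s = 0 − 2·1 = -2, t = 1 − 2·(-3) = 7  (check: 732·(-2) + 215·7 = 41)
  q = 2: r = 5, s = 1 − 2·(-2) = 5, t = -3 − 2·7 = -17  (check: 732·5 + 215·(-17) = 5)
  q = 8: r = 1, s = -2 − 8·5 = -42, t = 7 − 8·(-17) = 143  (check: 732·(-42) + 215·143 = 1)
The row with r = 1 (the gcd) gives the Bezout coefficients s = -42, t = 143.
Result: 732 · (-42) + 215 · (143) = 1.

gcd(732, 215) = 1; s = -42, t = 143 (check: 732·(-42) + 215·143 = 1).


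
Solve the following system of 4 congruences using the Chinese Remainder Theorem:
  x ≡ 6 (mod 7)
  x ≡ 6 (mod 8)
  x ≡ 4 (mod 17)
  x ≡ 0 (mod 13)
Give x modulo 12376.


Product of moduli M = 7 · 8 · 17 · 13 = 12376.
Merge one congruence at a time:
  Start: x ≡ 6 (mod 7).
  Combine with x ≡ 6 (mod 8); new modulus lcm = 56.
    Write x = 6 + 7·t and substitute into x ≡ 6 (mod 8): 7·t ≡ 6 − 6 = 0 (mod 8).
    The inverse of 7 mod 8 is 7 (since 7·7 = 49 = 6·8 + 1), so t ≡ 7·0 = 0 ≡ 0 (mod 8).
    Then x = 6 + 7·0 = 6, valid modulo lcm(7, 8) = 56: x ≡ 6 (mod 56).
  Combine with x ≡ 4 (mod 17); new modulus lcm = 952.
    Write x = 6 + 56·t and substitute into x ≡ 4 (mod 17): 56·t ≡ 4 − 6 = -2 (mod 17).
    Reduce coefficients mod 17: 5·t ≡ 15 (mod 17).
    The inverse of 5 mod 17 is 7 (since 5·7 = 35 = 2·17 + 1), so t ≡ 7·15 = 105 ≡ 3 (mod 17).
    Then x = 6 + 56·3 = 174, valid modulo lcm(56, 17) = 952: x ≡ 174 (mod 952).
  Combine with x ≡ 0 (mod 13); new modulus lcm = 12376.
    Write x = 174 + 952·t and substitute into x ≡ 0 (mod 13): 952·t ≡ 0 − 174 = -174 (mod 13).
    Reduce coefficients mod 13: 3·t ≡ 8 (mod 13).
    The inverse of 3 mod 13 is 9 (since 3·9 = 27 = 2·13 + 1), so t ≡ 9·8 = 72 ≡ 7 (mod 13).
    Then x = 174 + 952·7 = 6838, valid modulo lcm(952, 13) = 12376: x ≡ 6838 (mod 12376).
Verify against each original: 6838 mod 7 = 6, 6838 mod 8 = 6, 6838 mod 17 = 4, 6838 mod 13 = 0.

x ≡ 6838 (mod 12376).
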